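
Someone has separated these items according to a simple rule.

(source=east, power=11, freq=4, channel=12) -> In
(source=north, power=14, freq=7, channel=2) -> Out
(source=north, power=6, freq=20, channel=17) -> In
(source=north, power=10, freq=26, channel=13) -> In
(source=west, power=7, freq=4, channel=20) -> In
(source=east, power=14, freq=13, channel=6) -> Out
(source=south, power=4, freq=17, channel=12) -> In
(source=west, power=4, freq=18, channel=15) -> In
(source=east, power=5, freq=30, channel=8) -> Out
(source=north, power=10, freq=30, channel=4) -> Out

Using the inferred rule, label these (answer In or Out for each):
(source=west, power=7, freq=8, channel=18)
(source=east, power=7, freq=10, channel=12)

In, In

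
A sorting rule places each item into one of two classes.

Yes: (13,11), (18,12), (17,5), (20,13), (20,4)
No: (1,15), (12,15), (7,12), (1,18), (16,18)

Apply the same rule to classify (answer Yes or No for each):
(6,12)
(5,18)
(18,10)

No, No, Yes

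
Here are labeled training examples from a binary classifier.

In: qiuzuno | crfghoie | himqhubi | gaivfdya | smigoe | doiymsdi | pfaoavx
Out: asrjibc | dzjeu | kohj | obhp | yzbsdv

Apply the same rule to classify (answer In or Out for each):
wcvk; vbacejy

The common property of the 'In' items is: has ≥ 3 vowels. No 'Out' item has it.
wcvk: 0 vowels, lacks this property → Out.
vbacejy: 2 vowels, lacks this property → Out.

Out, Out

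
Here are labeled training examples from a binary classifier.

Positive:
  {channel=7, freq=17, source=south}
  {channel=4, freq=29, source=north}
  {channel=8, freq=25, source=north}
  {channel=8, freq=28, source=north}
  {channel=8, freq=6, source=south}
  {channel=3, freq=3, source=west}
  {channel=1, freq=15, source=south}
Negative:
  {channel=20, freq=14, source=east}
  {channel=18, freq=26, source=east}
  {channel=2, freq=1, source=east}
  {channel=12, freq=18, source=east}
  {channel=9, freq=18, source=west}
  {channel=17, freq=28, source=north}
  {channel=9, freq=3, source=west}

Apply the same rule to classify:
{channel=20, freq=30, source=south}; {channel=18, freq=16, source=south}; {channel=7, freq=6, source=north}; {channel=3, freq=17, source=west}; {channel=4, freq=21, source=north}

The common property of the 'Positive' items is: channel ≤ 8 AND freq ≥ 3. No 'Negative' item has it.
{channel=20, freq=30, source=south}: channel = 20, freq = 30, does not pass → Negative.
{channel=18, freq=16, source=south}: channel = 18, freq = 16, does not pass → Negative.
{channel=7, freq=6, source=north}: channel = 7, freq = 6, passes → Positive.
{channel=3, freq=17, source=west}: channel = 3, freq = 17, passes → Positive.
{channel=4, freq=21, source=north}: channel = 4, freq = 21, passes → Positive.

Negative, Negative, Positive, Positive, Positive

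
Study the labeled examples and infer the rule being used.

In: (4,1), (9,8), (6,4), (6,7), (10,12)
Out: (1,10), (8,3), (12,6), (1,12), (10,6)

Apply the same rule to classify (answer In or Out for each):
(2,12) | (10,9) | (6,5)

Out, In, In

Every 'In' example satisfies: |first − second| ≤ 3. None of the 'Out' examples do.
(2,12): |2−12| = 10, lacks this property → Out.
(10,9): |10−9| = 1, meets the rule → In.
(6,5): |6−5| = 1, meets the rule → In.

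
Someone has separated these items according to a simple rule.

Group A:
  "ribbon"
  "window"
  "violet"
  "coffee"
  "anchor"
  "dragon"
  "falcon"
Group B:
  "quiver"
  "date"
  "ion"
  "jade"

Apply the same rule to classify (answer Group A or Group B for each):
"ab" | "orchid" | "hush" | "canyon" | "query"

The distinguishing property — even length AND contains 'o' — holds for all the 'Group A' cases and none of the 'Group B' cases.
"ab" → length 2, no 'o' → Group B.
"orchid" → length 6, has 'o' → Group A.
"hush" → length 4, no 'o' → Group B.
"canyon" → length 6, has 'o' → Group A.
"query" → length 5, no 'o' → Group B.

Group B, Group A, Group B, Group A, Group B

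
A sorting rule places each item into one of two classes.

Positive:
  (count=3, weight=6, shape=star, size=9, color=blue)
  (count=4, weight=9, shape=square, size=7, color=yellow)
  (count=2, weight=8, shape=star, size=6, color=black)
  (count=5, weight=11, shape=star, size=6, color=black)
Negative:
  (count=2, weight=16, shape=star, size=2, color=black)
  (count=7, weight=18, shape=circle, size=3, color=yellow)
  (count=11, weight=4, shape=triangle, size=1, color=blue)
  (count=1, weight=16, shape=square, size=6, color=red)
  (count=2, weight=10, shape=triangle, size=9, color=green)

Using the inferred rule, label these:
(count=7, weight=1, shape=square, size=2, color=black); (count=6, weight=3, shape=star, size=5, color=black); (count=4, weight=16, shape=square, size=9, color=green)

All 'Positive' examples share one property — shape is not triangle AND weight ≤ 11 — and every 'Negative' example lacks it.
(count=7, weight=1, shape=square, size=2, color=black) → shape is square, weight = 1 → Positive. (count=6, weight=3, shape=star, size=5, color=black) → shape is star, weight = 3 → Positive. (count=4, weight=16, shape=square, size=9, color=green) → shape is square, weight = 16 → Negative.

Positive, Positive, Negative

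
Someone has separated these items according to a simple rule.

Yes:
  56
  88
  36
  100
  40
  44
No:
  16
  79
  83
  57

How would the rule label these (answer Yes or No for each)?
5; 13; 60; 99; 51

The classifier is using: even AND at least 36.
5 → 5 is odd, 5 < 36 → No. 13 → 13 is odd, 13 < 36 → No. 60 → 60 is even, 60 ≥ 36 → Yes. 99 → 99 is odd, 99 ≥ 36 → No. 51 → 51 is odd, 51 ≥ 36 → No.

No, No, Yes, No, No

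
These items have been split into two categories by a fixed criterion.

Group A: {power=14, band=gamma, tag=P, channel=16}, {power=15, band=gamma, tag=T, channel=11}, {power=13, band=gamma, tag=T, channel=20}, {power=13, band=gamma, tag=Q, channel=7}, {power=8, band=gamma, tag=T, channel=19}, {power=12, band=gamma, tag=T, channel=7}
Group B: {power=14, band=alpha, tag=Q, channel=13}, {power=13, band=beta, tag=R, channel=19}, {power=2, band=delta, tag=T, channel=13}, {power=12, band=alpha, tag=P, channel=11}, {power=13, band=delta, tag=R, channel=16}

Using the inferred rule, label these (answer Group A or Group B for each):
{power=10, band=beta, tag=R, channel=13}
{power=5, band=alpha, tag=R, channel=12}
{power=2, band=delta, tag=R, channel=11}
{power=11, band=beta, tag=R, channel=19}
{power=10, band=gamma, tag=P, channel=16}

Every 'Group A' example satisfies: band is gamma. None of the 'Group B' examples do.
{power=10, band=beta, tag=R, channel=13} → band is beta → Group B. {power=5, band=alpha, tag=R, channel=12} → band is alpha → Group B. {power=2, band=delta, tag=R, channel=11} → band is delta → Group B. {power=11, band=beta, tag=R, channel=19} → band is beta → Group B. {power=10, band=gamma, tag=P, channel=16} → band is gamma → Group A.

Group B, Group B, Group B, Group B, Group A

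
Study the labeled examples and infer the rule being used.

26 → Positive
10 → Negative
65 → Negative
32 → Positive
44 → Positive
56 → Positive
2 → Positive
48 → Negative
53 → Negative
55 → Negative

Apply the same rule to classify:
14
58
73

Positive, Negative, Negative

The common property of the 'Positive' items is: ≡ 2 (mod 6). No 'Negative' item has it.
14: 14 mod 6 = 2 — qualifies, so Positive.
58: 58 mod 6 = 4 — fails this test, so Negative.
73: 73 mod 6 = 1 — fails this test, so Negative.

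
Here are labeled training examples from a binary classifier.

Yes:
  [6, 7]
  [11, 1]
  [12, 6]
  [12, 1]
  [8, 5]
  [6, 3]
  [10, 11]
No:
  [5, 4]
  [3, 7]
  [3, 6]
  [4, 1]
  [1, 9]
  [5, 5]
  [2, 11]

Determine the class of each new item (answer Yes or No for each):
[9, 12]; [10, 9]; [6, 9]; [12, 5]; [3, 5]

Yes, Yes, Yes, Yes, No

All 'Yes' examples share one property — first ≥ 6 — and every 'No' example lacks it.
[9, 12]: first 9 — meets the rule, so Yes. [10, 9]: first 10 — meets the rule, so Yes. [6, 9]: first 6 — meets the rule, so Yes. [12, 5]: first 12 — meets the rule, so Yes. [3, 5]: first 3 — fails this test, so No.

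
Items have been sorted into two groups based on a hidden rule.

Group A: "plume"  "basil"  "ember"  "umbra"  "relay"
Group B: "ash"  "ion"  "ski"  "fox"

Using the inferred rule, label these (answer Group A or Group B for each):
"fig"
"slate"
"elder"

Group B, Group A, Group A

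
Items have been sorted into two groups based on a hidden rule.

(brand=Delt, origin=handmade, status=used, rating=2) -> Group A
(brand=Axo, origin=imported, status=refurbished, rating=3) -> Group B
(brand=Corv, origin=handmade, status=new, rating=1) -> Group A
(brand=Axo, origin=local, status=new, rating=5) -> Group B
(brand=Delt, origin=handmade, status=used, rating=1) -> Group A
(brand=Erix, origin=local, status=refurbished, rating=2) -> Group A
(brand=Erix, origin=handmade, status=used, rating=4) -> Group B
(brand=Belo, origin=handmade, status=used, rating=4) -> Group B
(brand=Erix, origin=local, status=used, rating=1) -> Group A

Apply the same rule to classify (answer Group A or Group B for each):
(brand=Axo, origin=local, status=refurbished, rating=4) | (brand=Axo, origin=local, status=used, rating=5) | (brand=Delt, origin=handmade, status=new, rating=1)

All 'Group A' examples share one property — rating ≤ 2 — and every 'Group B' example lacks it.
(brand=Axo, origin=local, status=refurbished, rating=4) → rating = 4 → Group B.
(brand=Axo, origin=local, status=used, rating=5) → rating = 5 → Group B.
(brand=Delt, origin=handmade, status=new, rating=1) → rating = 1 → Group A.

Group B, Group B, Group A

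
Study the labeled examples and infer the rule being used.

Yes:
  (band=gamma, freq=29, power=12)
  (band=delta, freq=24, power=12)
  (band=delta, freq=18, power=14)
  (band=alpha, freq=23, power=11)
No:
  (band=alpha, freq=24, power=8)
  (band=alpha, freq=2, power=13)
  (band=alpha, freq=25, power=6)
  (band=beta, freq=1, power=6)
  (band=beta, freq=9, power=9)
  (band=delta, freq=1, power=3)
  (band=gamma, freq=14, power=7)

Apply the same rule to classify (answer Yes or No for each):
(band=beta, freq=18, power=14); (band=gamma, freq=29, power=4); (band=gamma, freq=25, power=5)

Yes, No, No

The common property of the 'Yes' items is: power ≥ 11 AND freq ≥ 9. No 'No' item has it.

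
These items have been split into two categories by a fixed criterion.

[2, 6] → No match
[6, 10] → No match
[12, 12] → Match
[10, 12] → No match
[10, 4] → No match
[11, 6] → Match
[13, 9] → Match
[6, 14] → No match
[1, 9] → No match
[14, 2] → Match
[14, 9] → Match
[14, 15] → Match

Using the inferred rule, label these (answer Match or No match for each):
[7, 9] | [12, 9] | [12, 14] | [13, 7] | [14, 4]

All 'Match' examples share one property — first ≥ 11 — and every 'No match' example lacks it.

No match, Match, Match, Match, Match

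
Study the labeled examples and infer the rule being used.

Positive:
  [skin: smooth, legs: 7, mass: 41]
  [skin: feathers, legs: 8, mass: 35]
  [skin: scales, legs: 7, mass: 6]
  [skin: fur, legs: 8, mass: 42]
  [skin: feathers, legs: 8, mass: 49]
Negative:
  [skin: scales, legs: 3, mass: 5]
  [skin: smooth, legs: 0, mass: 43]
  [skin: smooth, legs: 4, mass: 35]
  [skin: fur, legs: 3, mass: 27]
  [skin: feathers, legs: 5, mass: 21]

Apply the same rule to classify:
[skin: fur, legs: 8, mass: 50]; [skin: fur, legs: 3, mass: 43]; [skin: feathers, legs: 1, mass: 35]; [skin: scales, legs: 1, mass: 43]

'Positive' ⟺ legs ≥ 7.
[skin: fur, legs: 8, mass: 50]: legs = 8 — meets the rule, so Positive. [skin: fur, legs: 3, mass: 43]: legs = 3 — does not satisfy this, so Negative. [skin: feathers, legs: 1, mass: 35]: legs = 1 — does not satisfy this, so Negative. [skin: scales, legs: 1, mass: 43]: legs = 1 — does not satisfy this, so Negative.

Positive, Negative, Negative, Negative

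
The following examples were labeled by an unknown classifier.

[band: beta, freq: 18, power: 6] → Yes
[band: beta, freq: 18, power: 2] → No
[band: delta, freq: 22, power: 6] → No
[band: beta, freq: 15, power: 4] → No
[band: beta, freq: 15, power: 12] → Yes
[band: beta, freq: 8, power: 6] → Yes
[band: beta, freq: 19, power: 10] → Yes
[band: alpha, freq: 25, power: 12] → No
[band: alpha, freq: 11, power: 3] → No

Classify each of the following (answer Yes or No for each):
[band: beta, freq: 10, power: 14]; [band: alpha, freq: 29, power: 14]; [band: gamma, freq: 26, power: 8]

The common property of the 'Yes' items is: band is beta AND power ≥ 6. No 'No' item has it.

Yes, No, No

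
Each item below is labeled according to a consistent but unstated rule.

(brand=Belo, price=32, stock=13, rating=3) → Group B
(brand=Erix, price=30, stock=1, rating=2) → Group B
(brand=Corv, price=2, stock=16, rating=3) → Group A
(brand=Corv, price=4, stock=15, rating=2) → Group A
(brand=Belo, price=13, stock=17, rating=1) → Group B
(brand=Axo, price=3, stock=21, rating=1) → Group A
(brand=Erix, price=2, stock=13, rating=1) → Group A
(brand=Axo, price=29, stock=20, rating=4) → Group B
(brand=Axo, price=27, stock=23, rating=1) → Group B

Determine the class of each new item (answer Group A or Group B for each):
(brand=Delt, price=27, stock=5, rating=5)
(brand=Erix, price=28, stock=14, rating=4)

Group B, Group B

All 'Group A' examples share one property — price ≤ 4 — and every 'Group B' example lacks it.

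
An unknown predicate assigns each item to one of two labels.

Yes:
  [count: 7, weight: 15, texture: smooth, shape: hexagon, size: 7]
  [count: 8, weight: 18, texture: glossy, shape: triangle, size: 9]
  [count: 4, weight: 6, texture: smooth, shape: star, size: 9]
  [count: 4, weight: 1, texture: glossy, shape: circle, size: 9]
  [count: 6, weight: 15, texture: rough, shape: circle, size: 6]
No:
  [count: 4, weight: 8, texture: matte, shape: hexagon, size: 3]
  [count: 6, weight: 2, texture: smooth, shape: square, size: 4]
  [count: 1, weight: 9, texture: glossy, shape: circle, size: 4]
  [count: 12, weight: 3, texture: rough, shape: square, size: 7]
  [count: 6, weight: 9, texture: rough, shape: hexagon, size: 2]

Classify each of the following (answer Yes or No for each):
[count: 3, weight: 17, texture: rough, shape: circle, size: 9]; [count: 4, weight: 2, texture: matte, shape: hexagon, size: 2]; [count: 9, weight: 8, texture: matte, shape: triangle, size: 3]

'Yes' ⟺ size ≥ 6 AND count ≤ 8.
[count: 3, weight: 17, texture: rough, shape: circle, size: 9] → size = 9, count = 3 → Yes.
[count: 4, weight: 2, texture: matte, shape: hexagon, size: 2] → size = 2, count = 4 → No.
[count: 9, weight: 8, texture: matte, shape: triangle, size: 3] → size = 3, count = 9 → No.

Yes, No, No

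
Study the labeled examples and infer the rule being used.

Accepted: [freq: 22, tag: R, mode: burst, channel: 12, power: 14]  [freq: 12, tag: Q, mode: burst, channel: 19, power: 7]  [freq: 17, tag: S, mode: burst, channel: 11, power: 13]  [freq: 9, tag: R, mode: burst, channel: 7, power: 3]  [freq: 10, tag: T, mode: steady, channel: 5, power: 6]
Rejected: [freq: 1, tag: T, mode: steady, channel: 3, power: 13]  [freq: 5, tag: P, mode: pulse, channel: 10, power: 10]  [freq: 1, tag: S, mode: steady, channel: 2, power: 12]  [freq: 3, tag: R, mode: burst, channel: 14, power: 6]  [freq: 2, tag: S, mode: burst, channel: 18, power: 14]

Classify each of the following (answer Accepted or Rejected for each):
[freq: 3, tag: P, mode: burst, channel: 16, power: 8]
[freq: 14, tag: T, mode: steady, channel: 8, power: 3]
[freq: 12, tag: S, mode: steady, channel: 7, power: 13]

Rejected, Accepted, Accepted

The distinguishing property — freq ≥ 9 — holds for all the 'Accepted' cases and none of the 'Rejected' cases.
[freq: 3, tag: P, mode: burst, channel: 16, power: 8]: freq = 3 — does not satisfy this, so Rejected. [freq: 14, tag: T, mode: steady, channel: 8, power: 3]: freq = 14 — satisfies this, so Accepted. [freq: 12, tag: S, mode: steady, channel: 7, power: 13]: freq = 12 — satisfies this, so Accepted.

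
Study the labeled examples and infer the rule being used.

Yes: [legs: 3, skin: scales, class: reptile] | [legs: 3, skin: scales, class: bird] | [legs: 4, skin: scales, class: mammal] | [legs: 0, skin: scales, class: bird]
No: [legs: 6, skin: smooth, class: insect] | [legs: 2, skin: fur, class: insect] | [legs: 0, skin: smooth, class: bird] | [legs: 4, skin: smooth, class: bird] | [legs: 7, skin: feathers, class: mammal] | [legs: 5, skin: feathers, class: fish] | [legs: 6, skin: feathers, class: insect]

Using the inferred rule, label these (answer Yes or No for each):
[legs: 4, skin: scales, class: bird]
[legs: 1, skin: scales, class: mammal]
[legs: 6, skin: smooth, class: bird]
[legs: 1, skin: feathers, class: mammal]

Yes, Yes, No, No

The common property of the 'Yes' items is: skin is scales. No 'No' item has it.
[legs: 4, skin: scales, class: bird]: skin is scales, has this property → Yes.
[legs: 1, skin: scales, class: mammal]: skin is scales, has this property → Yes.
[legs: 6, skin: smooth, class: bird]: skin is smooth, fails this test → No.
[legs: 1, skin: feathers, class: mammal]: skin is feathers, fails this test → No.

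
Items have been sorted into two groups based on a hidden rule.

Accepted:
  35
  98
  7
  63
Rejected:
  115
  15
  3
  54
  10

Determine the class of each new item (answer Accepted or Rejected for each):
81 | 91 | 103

Rejected, Accepted, Rejected

A rule that fits every label: multiple of 7 — true of each 'Accepted' example, false of each 'Rejected' one.
81: Rejected (81 = 7·11 + 4). 91: Accepted (91 = 7·13). 103: Rejected (103 = 7·14 + 5).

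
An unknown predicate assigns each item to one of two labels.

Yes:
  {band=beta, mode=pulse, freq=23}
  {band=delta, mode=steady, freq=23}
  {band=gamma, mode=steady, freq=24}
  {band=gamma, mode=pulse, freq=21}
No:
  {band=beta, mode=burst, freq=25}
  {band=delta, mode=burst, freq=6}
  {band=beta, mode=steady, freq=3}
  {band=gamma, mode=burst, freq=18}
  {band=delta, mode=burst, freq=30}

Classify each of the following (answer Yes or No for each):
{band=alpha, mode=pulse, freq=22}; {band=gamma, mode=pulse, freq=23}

Yes, Yes

'Yes' ⟺ freq ≥ 21 AND freq ≤ 24.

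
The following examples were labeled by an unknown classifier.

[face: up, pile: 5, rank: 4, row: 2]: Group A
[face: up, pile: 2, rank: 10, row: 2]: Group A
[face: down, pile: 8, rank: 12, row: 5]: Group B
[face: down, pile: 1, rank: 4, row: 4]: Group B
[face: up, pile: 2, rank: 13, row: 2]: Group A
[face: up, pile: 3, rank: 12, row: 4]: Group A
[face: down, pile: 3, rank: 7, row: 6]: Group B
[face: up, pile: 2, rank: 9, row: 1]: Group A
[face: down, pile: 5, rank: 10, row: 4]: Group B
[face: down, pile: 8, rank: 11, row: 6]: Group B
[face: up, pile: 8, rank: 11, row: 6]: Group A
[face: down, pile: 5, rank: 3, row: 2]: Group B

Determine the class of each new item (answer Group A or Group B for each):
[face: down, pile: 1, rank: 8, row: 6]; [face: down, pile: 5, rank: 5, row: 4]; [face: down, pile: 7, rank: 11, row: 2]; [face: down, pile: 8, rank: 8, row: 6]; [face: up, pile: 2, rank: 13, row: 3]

'Group A' ⟺ face is up.

Group B, Group B, Group B, Group B, Group A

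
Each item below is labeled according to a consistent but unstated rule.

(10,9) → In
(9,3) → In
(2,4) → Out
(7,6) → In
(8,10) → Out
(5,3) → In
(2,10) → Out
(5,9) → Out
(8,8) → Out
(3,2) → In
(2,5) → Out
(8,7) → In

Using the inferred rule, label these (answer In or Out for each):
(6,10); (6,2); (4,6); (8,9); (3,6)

The pattern is that an item is 'In' exactly when: first > second.
(6,10) → 6 < 10 → Out. (6,2) → 6 > 2 → In. (4,6) → 4 < 6 → Out. (8,9) → 8 < 9 → Out. (3,6) → 3 < 6 → Out.

Out, In, Out, Out, Out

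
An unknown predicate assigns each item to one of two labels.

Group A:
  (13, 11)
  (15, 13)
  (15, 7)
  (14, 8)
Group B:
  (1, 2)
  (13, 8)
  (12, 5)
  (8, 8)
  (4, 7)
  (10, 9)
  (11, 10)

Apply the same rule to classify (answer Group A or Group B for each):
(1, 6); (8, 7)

Rule: sum ≥ 22. This holds for each 'Group A' example and fails for each 'Group B' one.
(1, 6) → 1+6 = 7 → Group B.
(8, 7) → 8+7 = 15 → Group B.

Group B, Group B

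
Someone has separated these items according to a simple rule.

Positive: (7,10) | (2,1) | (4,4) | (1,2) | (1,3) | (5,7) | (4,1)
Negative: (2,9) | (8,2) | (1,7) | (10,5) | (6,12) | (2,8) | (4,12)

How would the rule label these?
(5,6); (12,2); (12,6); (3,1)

Positive, Negative, Negative, Positive

One predicate separates the groups cleanly: |first − second| ≤ 3.
(5,6): |5−6| = 1 — meets the rule, so Positive.
(12,2): |12−2| = 10 — does not satisfy this, so Negative.
(12,6): |12−6| = 6 — does not satisfy this, so Negative.
(3,1): |3−1| = 2 — meets the rule, so Positive.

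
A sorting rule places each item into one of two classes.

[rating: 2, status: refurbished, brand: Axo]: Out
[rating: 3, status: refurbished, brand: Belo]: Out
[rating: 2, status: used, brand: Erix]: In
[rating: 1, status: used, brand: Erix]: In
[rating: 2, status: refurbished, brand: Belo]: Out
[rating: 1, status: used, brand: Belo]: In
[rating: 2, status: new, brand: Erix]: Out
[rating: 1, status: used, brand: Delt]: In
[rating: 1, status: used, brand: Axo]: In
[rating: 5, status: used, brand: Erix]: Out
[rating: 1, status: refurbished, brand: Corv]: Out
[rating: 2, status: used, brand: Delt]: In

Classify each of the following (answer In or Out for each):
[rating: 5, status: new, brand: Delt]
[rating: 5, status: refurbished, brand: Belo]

Out, Out

The common property of the 'In' items is: status is used AND rating ≤ 2. No 'Out' item has it.
[rating: 5, status: new, brand: Delt] — status is new, rating = 5, hence Out.
[rating: 5, status: refurbished, brand: Belo] — status is refurbished, rating = 5, hence Out.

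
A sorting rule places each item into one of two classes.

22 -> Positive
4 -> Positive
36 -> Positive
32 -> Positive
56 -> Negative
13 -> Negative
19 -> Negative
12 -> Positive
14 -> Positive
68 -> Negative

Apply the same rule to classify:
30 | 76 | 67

All 'Positive' examples share one property — even AND at most 36 — and every 'Negative' example lacks it.
30: Positive (30 is even, 30 ≤ 36).
76: Negative (76 is even, 76 > 36).
67: Negative (67 is odd, 67 > 36).

Positive, Negative, Negative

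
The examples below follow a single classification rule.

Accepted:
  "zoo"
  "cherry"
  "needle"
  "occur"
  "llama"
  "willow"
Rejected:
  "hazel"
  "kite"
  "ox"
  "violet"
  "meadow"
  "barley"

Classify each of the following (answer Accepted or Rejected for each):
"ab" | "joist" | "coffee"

The simplest hypothesis consistent with all the labels is: has a double letter.

Rejected, Rejected, Accepted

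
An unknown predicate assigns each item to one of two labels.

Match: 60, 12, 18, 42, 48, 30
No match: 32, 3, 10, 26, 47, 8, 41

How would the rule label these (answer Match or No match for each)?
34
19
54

Comparing the two groups points to one rule — multiple of 6.
34 → 34 = 6·5 + 4 → No match. 19 → 19 = 6·3 + 1 → No match. 54 → 54 = 6·9 → Match.

No match, No match, Match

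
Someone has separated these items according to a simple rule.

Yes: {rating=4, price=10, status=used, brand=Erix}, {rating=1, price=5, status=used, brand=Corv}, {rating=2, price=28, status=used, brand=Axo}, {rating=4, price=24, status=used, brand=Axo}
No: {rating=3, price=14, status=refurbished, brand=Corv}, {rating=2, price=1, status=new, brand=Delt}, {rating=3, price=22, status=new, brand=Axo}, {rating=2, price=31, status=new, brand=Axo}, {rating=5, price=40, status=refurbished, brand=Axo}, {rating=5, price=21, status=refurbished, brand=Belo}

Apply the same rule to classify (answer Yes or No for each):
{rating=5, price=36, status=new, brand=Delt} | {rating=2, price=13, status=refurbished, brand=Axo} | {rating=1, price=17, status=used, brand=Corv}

Rule: status is used. This holds for each 'Yes' example and fails for each 'No' one.
{rating=5, price=36, status=new, brand=Delt}: No (status is new). {rating=2, price=13, status=refurbished, brand=Axo}: No (status is refurbished). {rating=1, price=17, status=used, brand=Corv}: Yes (status is used).

No, No, Yes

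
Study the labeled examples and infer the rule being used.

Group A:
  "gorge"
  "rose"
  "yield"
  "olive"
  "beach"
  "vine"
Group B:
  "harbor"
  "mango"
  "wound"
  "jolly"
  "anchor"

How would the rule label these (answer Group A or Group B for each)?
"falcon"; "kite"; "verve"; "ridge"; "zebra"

'Group A' ⟺ contains 'e'.

Group B, Group A, Group A, Group A, Group A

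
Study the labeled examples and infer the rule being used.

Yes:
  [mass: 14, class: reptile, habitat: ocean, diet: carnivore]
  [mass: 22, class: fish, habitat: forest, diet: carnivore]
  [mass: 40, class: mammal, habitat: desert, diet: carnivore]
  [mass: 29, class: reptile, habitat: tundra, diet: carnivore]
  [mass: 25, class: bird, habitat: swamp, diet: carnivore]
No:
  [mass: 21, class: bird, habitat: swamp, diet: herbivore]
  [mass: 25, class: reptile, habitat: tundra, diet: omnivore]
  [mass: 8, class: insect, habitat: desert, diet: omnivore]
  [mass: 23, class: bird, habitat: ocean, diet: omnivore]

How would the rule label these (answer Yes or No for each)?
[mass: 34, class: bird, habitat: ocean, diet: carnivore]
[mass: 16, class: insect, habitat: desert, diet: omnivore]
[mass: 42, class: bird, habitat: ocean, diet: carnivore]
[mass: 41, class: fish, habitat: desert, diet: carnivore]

Rule: diet is carnivore. This holds for each 'Yes' example and fails for each 'No' one.
[mass: 34, class: bird, habitat: ocean, diet: carnivore]: Yes (diet is carnivore). [mass: 16, class: insect, habitat: desert, diet: omnivore]: No (diet is omnivore). [mass: 42, class: bird, habitat: ocean, diet: carnivore]: Yes (diet is carnivore). [mass: 41, class: fish, habitat: desert, diet: carnivore]: Yes (diet is carnivore).

Yes, No, Yes, Yes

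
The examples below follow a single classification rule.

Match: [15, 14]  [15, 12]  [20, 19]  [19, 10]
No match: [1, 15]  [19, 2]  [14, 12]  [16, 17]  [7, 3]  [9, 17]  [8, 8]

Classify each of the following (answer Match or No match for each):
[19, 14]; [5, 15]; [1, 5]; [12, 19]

Match, No match, No match, No match

All 'Match' examples share one property — first > second AND sum ≥ 27 — and every 'No match' example lacks it.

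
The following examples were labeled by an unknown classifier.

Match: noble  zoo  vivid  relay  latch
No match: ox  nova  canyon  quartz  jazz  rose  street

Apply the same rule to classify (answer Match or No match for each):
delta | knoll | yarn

Match, Match, No match

The classifier is using: odd length.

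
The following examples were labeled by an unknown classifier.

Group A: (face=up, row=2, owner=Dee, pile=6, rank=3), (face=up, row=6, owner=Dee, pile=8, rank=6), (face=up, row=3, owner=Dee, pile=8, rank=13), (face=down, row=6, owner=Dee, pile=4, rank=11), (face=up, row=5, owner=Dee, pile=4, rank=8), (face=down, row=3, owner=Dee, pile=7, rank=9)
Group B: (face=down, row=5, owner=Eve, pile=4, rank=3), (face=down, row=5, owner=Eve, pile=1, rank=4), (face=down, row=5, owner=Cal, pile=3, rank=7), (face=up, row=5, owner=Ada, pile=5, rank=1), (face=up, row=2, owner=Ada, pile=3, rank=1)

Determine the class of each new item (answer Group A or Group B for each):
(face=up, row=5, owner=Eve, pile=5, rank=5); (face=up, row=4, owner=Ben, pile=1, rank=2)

Checking candidate rules against both groups, what survives is: owner is Dee.

Group B, Group B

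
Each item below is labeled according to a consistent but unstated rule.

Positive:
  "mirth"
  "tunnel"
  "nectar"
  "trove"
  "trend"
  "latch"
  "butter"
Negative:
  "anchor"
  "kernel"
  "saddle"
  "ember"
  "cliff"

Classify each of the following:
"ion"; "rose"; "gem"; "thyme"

'Positive' ⟺ contains 't'.
"ion" → no 't' → Negative.
"rose" → no 't' → Negative.
"gem" → no 't' → Negative.
"thyme" → has 't' → Positive.

Negative, Negative, Negative, Positive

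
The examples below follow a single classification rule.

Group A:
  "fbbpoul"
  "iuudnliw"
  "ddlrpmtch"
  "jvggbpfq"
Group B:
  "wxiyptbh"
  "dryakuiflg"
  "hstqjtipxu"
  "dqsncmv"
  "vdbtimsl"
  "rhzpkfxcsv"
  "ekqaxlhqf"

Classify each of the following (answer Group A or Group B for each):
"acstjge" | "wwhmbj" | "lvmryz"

Group B, Group A, Group B

The distinguishing property — has a double letter — holds for all the 'Group A' cases and none of the 'Group B' cases.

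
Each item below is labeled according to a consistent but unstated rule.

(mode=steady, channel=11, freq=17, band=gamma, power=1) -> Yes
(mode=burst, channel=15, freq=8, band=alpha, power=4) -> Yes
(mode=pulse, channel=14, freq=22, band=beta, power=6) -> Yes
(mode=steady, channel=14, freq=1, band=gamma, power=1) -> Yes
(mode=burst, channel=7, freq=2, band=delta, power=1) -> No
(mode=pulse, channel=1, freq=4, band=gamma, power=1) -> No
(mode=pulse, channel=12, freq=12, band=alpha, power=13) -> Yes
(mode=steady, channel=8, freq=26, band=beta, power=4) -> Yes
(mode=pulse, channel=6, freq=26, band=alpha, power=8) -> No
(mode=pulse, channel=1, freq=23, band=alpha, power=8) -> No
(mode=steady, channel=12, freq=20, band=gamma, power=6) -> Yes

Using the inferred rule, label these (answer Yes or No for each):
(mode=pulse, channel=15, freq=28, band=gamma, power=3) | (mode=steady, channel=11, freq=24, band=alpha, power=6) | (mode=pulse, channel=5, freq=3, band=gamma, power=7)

Yes, Yes, No

The simplest hypothesis consistent with all the labels is: channel ≥ 8.
(mode=pulse, channel=15, freq=28, band=gamma, power=3): Yes (channel = 15). (mode=steady, channel=11, freq=24, band=alpha, power=6): Yes (channel = 11). (mode=pulse, channel=5, freq=3, band=gamma, power=7): No (channel = 5).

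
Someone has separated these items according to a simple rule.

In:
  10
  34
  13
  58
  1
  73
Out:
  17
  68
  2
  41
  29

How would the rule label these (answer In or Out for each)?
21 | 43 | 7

'In' ⟺ ≡ 1 (mod 3).
21: 21 mod 3 = 0, does not pass → Out.
43: 43 mod 3 = 1, matches → In.
7: 7 mod 3 = 1, matches → In.

Out, In, In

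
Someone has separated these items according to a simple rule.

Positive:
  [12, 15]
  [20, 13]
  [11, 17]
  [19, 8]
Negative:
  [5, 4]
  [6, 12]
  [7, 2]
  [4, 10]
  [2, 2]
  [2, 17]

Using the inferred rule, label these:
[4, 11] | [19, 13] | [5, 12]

Negative, Positive, Negative

The classifier is using: sum ≥ 27.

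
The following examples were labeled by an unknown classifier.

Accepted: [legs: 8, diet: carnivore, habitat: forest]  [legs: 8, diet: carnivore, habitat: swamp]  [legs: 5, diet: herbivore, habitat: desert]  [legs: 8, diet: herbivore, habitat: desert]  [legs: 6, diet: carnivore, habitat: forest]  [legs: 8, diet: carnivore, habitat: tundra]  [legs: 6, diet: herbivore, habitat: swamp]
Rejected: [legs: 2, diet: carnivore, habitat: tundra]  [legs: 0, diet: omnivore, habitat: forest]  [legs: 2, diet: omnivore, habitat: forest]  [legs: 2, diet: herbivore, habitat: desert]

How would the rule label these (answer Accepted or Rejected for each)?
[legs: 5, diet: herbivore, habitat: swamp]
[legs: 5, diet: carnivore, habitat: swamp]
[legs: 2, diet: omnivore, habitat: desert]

Accepted, Accepted, Rejected

A rule that fits every label: legs ≥ 5 — true of each 'Accepted' example, false of each 'Rejected' one.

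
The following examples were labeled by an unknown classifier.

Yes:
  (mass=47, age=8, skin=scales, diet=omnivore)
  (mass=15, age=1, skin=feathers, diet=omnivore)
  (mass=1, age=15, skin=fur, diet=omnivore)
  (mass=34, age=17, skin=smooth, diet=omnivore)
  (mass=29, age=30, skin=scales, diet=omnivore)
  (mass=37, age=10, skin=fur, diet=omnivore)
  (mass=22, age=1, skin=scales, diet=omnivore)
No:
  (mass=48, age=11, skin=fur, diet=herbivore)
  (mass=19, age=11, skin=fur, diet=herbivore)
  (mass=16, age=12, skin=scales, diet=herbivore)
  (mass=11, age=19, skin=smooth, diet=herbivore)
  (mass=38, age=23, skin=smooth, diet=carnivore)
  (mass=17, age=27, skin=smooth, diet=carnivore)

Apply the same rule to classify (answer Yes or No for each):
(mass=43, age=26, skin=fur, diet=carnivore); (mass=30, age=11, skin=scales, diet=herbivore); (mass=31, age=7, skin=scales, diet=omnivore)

Every 'Yes' example satisfies: diet is omnivore. None of the 'No' examples do.
(mass=43, age=26, skin=fur, diet=carnivore) — diet is carnivore, hence No.
(mass=30, age=11, skin=scales, diet=herbivore) — diet is herbivore, hence No.
(mass=31, age=7, skin=scales, diet=omnivore) — diet is omnivore, hence Yes.

No, No, Yes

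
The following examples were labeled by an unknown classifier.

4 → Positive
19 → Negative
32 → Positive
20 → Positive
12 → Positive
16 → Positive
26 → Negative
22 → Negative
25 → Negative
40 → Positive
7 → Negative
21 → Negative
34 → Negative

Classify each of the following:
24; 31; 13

Positive, Negative, Negative

The classifier is using: multiple of 4.
24: Positive (24 = 4·6).
31: Negative (31 = 4·7 + 3).
13: Negative (13 = 4·3 + 1).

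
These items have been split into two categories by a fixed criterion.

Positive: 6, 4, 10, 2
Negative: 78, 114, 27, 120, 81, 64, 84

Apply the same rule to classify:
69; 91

The simplest hypothesis consistent with all the labels is: at most 10.
Negative: 69, since 69 > 10. Negative: 91, since 91 > 10.

Negative, Negative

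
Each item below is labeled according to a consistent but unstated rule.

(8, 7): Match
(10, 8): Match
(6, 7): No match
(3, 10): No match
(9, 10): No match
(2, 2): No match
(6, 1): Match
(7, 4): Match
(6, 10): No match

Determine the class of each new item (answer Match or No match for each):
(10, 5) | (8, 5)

The rule appears to be: first > second.
(10, 5): 10 > 5, qualifies → Match.
(8, 5): 8 > 5, qualifies → Match.

Match, Match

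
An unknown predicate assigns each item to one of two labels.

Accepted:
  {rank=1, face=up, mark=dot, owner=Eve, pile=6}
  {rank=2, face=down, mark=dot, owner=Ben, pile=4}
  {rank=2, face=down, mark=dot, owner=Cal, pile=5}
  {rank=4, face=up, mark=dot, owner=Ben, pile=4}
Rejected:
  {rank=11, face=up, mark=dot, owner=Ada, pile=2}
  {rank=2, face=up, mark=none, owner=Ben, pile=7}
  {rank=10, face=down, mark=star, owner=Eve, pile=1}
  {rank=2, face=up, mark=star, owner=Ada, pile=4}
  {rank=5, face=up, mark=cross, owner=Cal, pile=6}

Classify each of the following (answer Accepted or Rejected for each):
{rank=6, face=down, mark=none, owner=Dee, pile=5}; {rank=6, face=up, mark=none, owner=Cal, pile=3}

Rejected, Rejected

The classifier is using: mark is dot AND pile ≥ 4.
{rank=6, face=down, mark=none, owner=Dee, pile=5} — mark is none, pile = 5, hence Rejected.
{rank=6, face=up, mark=none, owner=Cal, pile=3} — mark is none, pile = 3, hence Rejected.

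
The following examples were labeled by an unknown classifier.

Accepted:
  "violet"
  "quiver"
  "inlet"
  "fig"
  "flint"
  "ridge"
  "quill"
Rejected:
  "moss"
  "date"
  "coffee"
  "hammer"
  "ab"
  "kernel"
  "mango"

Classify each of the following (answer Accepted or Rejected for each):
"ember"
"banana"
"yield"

Rejected, Rejected, Accepted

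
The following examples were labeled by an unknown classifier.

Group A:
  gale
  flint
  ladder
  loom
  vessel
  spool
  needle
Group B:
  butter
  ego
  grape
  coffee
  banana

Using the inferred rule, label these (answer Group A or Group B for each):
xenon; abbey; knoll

Group B, Group B, Group A

One predicate separates the groups cleanly: contains 'l'.
xenon: Group B (no 'l'). abbey: Group B (no 'l'). knoll: Group A (has 'l').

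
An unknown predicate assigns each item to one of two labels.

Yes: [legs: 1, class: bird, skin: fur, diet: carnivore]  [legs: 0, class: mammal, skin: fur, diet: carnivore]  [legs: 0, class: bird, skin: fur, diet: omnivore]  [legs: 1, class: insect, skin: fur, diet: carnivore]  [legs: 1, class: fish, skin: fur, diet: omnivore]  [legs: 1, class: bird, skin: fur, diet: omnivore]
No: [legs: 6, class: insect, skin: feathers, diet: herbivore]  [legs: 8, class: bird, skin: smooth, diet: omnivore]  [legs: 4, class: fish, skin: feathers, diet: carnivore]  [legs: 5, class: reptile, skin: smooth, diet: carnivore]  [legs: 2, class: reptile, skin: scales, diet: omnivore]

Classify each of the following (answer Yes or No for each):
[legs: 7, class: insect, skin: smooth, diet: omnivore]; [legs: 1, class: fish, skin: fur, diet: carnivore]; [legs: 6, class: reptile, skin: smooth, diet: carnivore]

No, Yes, No

The simplest hypothesis consistent with all the labels is: skin is fur.
[legs: 7, class: insect, skin: smooth, diet: omnivore]: skin is smooth, fails this test → No.
[legs: 1, class: fish, skin: fur, diet: carnivore]: skin is fur, fits → Yes.
[legs: 6, class: reptile, skin: smooth, diet: carnivore]: skin is smooth, fails this test → No.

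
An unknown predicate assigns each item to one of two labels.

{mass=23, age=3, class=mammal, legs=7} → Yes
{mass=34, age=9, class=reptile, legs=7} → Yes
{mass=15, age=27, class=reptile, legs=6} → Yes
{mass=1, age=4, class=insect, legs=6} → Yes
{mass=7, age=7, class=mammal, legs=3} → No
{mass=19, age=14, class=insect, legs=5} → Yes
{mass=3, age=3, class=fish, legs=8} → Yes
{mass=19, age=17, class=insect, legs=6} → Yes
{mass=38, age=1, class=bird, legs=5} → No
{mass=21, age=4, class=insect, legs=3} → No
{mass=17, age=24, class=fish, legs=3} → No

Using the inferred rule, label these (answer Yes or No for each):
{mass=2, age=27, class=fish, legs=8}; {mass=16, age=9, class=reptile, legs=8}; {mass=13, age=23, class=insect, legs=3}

The rule appears to be: legs ≥ 5 AND age ≥ 3.

Yes, Yes, No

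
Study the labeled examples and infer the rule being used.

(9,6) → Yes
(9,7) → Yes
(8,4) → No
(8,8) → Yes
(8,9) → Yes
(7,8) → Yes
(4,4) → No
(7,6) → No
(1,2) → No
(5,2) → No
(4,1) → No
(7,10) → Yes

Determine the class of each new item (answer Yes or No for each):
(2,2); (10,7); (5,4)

No, Yes, No

Every 'Yes' example satisfies: sum ≥ 15. None of the 'No' examples do.
(2,2): No (2+2 = 4).
(10,7): Yes (10+7 = 17).
(5,4): No (5+4 = 9).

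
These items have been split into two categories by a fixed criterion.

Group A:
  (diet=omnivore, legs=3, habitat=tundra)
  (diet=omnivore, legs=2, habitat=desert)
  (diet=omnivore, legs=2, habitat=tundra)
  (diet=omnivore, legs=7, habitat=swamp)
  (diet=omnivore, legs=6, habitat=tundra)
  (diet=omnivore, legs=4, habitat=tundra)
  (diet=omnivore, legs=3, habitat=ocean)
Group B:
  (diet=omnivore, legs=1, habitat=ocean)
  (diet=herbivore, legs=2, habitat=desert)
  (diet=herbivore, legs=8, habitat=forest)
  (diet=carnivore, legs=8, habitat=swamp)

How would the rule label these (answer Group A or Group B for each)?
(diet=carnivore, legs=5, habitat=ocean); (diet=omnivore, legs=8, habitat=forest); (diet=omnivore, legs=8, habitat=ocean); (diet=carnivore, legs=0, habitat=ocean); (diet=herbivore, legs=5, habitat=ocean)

Group B, Group A, Group A, Group B, Group B

All 'Group A' examples share one property — diet is omnivore AND legs ≥ 2 — and every 'Group B' example lacks it.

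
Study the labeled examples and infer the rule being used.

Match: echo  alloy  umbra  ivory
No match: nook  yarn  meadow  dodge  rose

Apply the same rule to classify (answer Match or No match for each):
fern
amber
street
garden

No match, Match, No match, No match

One predicate separates the groups cleanly: starts with a vowel.
fern: starts with 'f', fails this test → No match.
amber: starts with 'a', has this property → Match.
street: starts with 's', fails this test → No match.
garden: starts with 'g', fails this test → No match.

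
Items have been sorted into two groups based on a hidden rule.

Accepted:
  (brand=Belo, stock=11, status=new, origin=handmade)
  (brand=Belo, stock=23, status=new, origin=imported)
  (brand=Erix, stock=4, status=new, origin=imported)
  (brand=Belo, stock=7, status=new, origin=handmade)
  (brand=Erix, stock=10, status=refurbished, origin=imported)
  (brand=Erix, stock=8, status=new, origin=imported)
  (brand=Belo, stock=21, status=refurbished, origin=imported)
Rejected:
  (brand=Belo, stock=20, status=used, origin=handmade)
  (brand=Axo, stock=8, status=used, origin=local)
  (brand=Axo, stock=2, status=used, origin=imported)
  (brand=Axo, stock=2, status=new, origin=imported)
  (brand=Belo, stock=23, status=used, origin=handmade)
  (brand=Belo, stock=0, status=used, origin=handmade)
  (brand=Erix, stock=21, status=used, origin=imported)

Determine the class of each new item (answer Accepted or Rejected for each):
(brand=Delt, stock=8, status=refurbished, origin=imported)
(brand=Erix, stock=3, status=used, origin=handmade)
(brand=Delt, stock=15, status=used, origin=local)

All 'Accepted' examples share one property — status is not used AND stock ≥ 4 — and every 'Rejected' example lacks it.
(brand=Delt, stock=8, status=refurbished, origin=imported) → status is refurbished, stock = 8 → Accepted. (brand=Erix, stock=3, status=used, origin=handmade) → status is used, stock = 3 → Rejected. (brand=Delt, stock=15, status=used, origin=local) → status is used, stock = 15 → Rejected.

Accepted, Rejected, Rejected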